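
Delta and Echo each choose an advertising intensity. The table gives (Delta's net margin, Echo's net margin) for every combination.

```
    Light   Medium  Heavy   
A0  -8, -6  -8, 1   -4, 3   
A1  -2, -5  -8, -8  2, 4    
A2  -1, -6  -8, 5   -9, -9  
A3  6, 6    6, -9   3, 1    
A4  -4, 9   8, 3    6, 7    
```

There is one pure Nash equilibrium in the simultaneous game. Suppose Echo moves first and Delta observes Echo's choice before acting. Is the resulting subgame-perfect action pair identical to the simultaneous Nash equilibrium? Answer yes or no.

Delta best-responds to each possible Echo move:
- Light: Delta compares -8, -2, -1, 6, -4 and picks A3; Echo would get 6.
- Medium: Delta compares -8, -8, -8, 6, 8 and picks A4; Echo would get 3.
- Heavy: Delta compares -4, 2, -9, 3, 6 and picks A4; Echo would get 7.
Maximizing over 6, 3, 7, Echo chooses Heavy. Subgame-perfect outcome: (A4, Heavy) with payoffs (6, 7).
Now find the simultaneous Nash equilibrium.
Delta's best replies: Light→A3; Medium→A4; Heavy→A4.
Echo's best replies: A0→Heavy; A1→Heavy; A2→Medium; A3→Light; A4→Light.
Only (A3, Light) has each player best-responding; Nash payoffs (6, 6).
Sequential outcome (A4, Heavy) differs from the Nash profile (A3, Light).

no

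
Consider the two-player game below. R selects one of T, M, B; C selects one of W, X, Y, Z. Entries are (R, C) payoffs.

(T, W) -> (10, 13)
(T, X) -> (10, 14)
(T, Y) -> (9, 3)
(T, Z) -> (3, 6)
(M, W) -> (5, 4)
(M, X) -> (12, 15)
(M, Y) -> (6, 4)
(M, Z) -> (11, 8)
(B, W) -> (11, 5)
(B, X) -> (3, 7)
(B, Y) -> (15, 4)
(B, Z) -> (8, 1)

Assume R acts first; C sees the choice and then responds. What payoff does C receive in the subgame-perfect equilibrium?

15

Work backward from C's decision.
- T → C plays X (best of 13, 14, 3, 6); R gets 10.
- M → C plays X (best of 4, 15, 4, 8); R gets 12.
- B → C plays X (best of 5, 7, 4, 1); R gets 3.
Among 10, 12, 3, the best is 12 at M. Subgame-perfect outcome: (M, X) with payoffs (12, 15).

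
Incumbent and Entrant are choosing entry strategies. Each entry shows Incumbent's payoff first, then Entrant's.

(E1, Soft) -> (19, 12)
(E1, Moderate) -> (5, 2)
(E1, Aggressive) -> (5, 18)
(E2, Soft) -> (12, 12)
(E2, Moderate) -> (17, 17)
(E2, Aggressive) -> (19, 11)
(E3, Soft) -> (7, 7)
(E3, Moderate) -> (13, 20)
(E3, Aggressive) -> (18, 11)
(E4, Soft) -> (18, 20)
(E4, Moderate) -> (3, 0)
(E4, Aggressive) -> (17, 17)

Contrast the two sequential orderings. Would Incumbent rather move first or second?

If Incumbent leads: Entrant's best replies are E1→Aggressive, E2→Moderate, E3→Moderate, E4→Soft; Incumbent's induced payoffs 5, 17, 13, 18; outcome (E4, Soft), payoffs (18, 20).
If Entrant leads: Incumbent's best replies are Soft→E1, Moderate→E2, Aggressive→E2; Entrant's induced payoffs 12, 17, 11; outcome (E2, Moderate), payoffs (17, 17).
Incumbent gets 18 moving first and 17 moving second, so Incumbent prefers to move first.

first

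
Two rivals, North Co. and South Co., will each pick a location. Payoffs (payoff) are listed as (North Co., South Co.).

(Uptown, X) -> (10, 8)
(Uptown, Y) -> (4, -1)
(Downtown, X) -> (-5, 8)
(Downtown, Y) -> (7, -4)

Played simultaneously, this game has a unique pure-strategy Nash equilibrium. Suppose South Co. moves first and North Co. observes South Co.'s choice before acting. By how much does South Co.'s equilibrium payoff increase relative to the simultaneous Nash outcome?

Backward induction with South Co. moving first.
- X: BR = Uptown, leader payoff 8.
- Y: BR = Downtown, leader payoff -4.
South Co.'s induced payoffs are 8, -4, so South Co. commits to X. Subgame-perfect outcome: (Uptown, X) with payoffs (10, 8).
For the simultaneous game, intersect best replies.
North Co.'s best replies: X→Uptown; Y→Downtown.
South Co.'s best replies: Uptown→X; Downtown→X.
Only (Uptown, X) has each player best-responding; Nash payoffs (10, 8).
South Co.'s commitment gain: 8 − 8 = 0.

0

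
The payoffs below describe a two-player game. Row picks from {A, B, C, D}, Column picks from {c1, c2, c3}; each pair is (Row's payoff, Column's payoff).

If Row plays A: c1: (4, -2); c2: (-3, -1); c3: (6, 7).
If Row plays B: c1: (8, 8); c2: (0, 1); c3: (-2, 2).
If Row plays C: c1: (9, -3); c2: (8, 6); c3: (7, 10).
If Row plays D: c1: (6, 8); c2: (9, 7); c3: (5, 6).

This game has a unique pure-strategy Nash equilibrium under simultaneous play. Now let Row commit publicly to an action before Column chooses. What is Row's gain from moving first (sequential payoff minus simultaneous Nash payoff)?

1

Backward induction with Row moving first.
- A → Column plays c3 (best of -2, -1, 7); Row gets 6.
- B → Column plays c1 (best of 8, 1, 2); Row gets 8.
- C → Column plays c3 (best of -3, 6, 10); Row gets 7.
- D → Column plays c1 (best of 8, 7, 6); Row gets 6.
Row's induced payoffs are 6, 8, 7, 6, so Row commits to B. Subgame-perfect outcome: (B, c1) with payoffs (8, 8).
For the simultaneous game, intersect best replies.
Row's best replies: c1→C; c2→D; c3→C.
Column's best replies: A→c3; B→c1; C→c3; D→c1.
Only (C, c3) has each player best-responding; Nash payoffs (7, 10).
Row's commitment gain: 8 − 7 = 1.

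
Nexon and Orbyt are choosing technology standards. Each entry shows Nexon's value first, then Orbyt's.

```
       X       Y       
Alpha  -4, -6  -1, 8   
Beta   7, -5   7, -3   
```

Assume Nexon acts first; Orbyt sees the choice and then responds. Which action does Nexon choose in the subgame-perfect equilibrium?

Beta

Solve by backward induction (Nexon leads).
- Alpha: Orbyt compares -6, 8 and picks Y; Nexon would get -1.
- Beta: Orbyt compares -5, -3 and picks Y; Nexon would get 7.
Among -1, 7, the best is 7 at Beta. Subgame-perfect outcome: (Beta, Y) with payoffs (7, -3).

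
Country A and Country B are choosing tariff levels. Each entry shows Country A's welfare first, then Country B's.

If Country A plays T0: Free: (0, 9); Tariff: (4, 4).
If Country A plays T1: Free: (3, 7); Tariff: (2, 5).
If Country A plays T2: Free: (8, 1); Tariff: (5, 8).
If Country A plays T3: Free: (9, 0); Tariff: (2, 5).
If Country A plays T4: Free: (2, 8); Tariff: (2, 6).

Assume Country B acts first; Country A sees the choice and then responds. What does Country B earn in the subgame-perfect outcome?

Backward induction with Country B moving first.
- Free: BR = T3, leader payoff 0.
- Tariff: BR = T2, leader payoff 8.
Maximizing over 0, 8, Country B chooses Tariff. Subgame-perfect outcome: (T2, Tariff) with payoffs (5, 8).

8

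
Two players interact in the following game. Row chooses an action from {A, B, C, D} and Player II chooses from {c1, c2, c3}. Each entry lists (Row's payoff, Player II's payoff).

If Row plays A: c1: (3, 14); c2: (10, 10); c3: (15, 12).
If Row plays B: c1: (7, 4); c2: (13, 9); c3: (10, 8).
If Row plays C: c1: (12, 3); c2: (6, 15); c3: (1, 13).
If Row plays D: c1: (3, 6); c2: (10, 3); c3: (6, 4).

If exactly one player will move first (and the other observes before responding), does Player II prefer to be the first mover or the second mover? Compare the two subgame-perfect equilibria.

If Row leads: Player II's best replies are A→c1, B→c2, C→c2, D→c1; Row's induced payoffs 3, 13, 6, 3; outcome (B, c2), payoffs (13, 9).
If Player II leads: Row's best replies are c1→C, c2→B, c3→A; Player II's induced payoffs 3, 9, 12; outcome (A, c3), payoffs (15, 12).
Player II gets 12 moving first and 9 moving second, so Player II prefers to move first.

first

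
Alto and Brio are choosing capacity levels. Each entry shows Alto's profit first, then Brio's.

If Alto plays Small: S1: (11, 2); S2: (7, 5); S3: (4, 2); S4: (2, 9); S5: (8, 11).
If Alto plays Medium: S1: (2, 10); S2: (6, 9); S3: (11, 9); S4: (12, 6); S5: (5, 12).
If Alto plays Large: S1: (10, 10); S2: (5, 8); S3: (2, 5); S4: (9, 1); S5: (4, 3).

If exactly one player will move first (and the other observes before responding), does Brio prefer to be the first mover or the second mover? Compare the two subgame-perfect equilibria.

If Alto leads: Brio's best replies are Small→S5, Medium→S5, Large→S1; Alto's induced payoffs 8, 5, 10; outcome (Large, S1), payoffs (10, 10).
If Brio leads: Alto's best replies are S1→Small, S2→Small, S3→Medium, S4→Medium, S5→Small; Brio's induced payoffs 2, 5, 9, 6, 11; outcome (Small, S5), payoffs (8, 11).
Brio gets 11 moving first and 10 moving second, so Brio prefers to move first.

first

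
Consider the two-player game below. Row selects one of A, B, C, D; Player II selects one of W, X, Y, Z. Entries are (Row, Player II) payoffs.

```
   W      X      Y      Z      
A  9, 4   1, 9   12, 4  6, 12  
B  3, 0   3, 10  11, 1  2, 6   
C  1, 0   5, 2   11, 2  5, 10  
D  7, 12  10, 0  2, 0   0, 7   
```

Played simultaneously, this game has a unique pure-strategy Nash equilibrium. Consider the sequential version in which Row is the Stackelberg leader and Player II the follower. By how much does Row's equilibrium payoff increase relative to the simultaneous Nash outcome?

Work backward from Player II's decision.
- A: Player II compares 4, 9, 4, 12 and picks Z; Row would get 6.
- B: Player II compares 0, 10, 1, 6 and picks X; Row would get 3.
- C: Player II compares 0, 2, 2, 10 and picks Z; Row would get 5.
- D: Player II compares 12, 0, 0, 7 and picks W; Row would get 7.
Among 6, 3, 5, 7, the best is 7 at D. Subgame-perfect outcome: (D, W) with payoffs (7, 12).
Now find the simultaneous Nash equilibrium.
Row's best replies: W→A; X→D; Y→A; Z→A.
Player II's best replies: A→Z; B→X; C→Z; D→W.
The unique mutual best reply is (A, Z), giving (6, 12).
Row's commitment gain: 7 − 6 = 1.

1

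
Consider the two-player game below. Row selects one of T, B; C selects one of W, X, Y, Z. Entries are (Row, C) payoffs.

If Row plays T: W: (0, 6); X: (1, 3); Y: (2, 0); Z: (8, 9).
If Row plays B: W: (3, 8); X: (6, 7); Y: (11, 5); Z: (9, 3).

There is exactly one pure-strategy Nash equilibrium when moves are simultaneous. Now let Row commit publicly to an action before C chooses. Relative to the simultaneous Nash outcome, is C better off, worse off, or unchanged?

C best-responds to each possible Row move:
- T: C compares 6, 3, 0, 9 and picks Z; Row would get 8.
- B: C compares 8, 7, 5, 3 and picks W; Row would get 3.
Among 8, 3, the best is 8 at T. Subgame-perfect outcome: (T, Z) with payoffs (8, 9).
Now find the simultaneous Nash equilibrium.
Row's best replies: W→B; X→B; Y→B; Z→B.
C's best replies: T→Z; B→W.
Only (B, W) has each player best-responding; Nash payoffs (3, 8).
C earns 9 sequentially versus 8 at the Nash outcome: better off.

better off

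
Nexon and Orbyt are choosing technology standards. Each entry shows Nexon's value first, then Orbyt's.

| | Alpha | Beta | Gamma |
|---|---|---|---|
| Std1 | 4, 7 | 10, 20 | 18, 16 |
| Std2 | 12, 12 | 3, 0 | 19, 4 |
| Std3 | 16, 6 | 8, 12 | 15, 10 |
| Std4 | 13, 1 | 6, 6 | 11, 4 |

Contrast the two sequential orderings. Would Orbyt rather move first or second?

If Nexon leads: Orbyt's best replies are Std1→Beta, Std2→Alpha, Std3→Beta, Std4→Beta; Nexon's induced payoffs 10, 12, 8, 6; outcome (Std2, Alpha), payoffs (12, 12).
If Orbyt leads: Nexon's best replies are Alpha→Std3, Beta→Std1, Gamma→Std2; Orbyt's induced payoffs 6, 20, 4; outcome (Std1, Beta), payoffs (10, 20).
Orbyt gets 20 moving first and 12 moving second, so Orbyt prefers to move first.

first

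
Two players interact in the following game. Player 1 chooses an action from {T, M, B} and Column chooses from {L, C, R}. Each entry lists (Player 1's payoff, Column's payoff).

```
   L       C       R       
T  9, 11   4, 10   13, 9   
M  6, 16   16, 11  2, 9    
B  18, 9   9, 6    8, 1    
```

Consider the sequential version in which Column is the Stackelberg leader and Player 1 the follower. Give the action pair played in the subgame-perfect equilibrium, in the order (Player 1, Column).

(M, C)

Solve by backward induction (Column leads).
- L → Player 1 plays B (best of 9, 6, 18); Column gets 9.
- C → Player 1 plays M (best of 4, 16, 9); Column gets 11.
- R → Player 1 plays T (best of 13, 2, 8); Column gets 9.
Column's induced payoffs are 9, 11, 9, so Column commits to C. Subgame-perfect outcome: (M, C) with payoffs (16, 11).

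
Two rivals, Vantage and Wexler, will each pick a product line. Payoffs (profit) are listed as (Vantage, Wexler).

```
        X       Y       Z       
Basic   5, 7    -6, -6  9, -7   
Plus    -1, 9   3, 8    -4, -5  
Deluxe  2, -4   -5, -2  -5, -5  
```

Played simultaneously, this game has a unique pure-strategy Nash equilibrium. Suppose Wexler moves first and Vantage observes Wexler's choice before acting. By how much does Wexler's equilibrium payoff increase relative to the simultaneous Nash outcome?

Vantage best-responds to each possible Wexler move:
- X: Vantage compares 5, -1, 2 and picks Basic; Wexler would get 7.
- Y: Vantage compares -6, 3, -5 and picks Plus; Wexler would get 8.
- Z: Vantage compares 9, -4, -5 and picks Basic; Wexler would get -7.
Among 7, 8, -7, the best is 8 at Y. Subgame-perfect outcome: (Plus, Y) with payoffs (3, 8).
Under simultaneous play:
Vantage's best replies: X→Basic; Y→Plus; Z→Basic.
Wexler's best replies: Basic→X; Plus→X; Deluxe→Y.
Only (Basic, X) has each player best-responding; Nash payoffs (5, 7).
Wexler's commitment gain: 8 − 7 = 1.

1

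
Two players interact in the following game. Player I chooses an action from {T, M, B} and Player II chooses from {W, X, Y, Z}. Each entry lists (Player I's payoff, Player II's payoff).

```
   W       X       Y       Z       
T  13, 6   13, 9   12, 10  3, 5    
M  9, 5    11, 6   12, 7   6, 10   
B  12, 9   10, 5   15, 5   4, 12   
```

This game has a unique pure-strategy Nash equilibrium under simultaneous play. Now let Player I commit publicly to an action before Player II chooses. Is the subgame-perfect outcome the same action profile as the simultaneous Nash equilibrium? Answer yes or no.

Solve by backward induction (Player I leads).
- T: BR = Y, leader payoff 12.
- M: BR = Z, leader payoff 6.
- B: BR = Z, leader payoff 4.
Player I's induced payoffs are 12, 6, 4, so Player I commits to T. Subgame-perfect outcome: (T, Y) with payoffs (12, 10).
Now find the simultaneous Nash equilibrium.
Player I's best replies: W→T; X→T; Y→B; Z→M.
Player II's best replies: T→Y; M→Z; B→Z.
Only (M, Z) has each player best-responding; Nash payoffs (6, 10).
Sequential outcome (T, Y) differs from the Nash profile (M, Z).

no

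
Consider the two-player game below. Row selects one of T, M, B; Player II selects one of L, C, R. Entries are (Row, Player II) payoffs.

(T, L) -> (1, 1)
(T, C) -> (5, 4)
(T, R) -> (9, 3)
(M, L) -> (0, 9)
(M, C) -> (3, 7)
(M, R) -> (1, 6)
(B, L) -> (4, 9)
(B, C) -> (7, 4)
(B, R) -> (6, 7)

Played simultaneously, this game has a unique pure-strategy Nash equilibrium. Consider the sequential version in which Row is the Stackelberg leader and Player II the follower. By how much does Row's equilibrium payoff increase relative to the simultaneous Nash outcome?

Backward induction with Row moving first.
- T → Player II plays C (best of 1, 4, 3); Row gets 5.
- M → Player II plays L (best of 9, 7, 6); Row gets 0.
- B → Player II plays L (best of 9, 4, 7); Row gets 4.
Among 5, 0, 4, the best is 5 at T. Subgame-perfect outcome: (T, C) with payoffs (5, 4).
For the simultaneous game, intersect best replies.
Row's best replies: L→B; C→B; R→T.
Player II's best replies: T→C; M→L; B→L.
Only (B, L) has each player best-responding; Nash payoffs (4, 9).
Row's commitment gain: 5 − 4 = 1.

1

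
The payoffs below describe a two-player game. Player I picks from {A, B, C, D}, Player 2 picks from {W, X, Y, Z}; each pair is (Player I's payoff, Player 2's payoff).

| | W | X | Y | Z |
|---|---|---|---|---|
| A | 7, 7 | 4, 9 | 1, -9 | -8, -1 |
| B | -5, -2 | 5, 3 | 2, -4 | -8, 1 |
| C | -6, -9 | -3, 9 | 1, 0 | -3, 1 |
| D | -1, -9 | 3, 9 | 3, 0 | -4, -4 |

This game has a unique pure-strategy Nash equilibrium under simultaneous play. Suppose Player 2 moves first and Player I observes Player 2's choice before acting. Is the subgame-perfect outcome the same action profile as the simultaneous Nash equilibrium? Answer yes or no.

Solve by backward induction (Player 2 leads).
- W: Player I compares 7, -5, -6, -1 and picks A; Player 2 would get 7.
- X: Player I compares 4, 5, -3, 3 and picks B; Player 2 would get 3.
- Y: Player I compares 1, 2, 1, 3 and picks D; Player 2 would get 0.
- Z: Player I compares -8, -8, -3, -4 and picks C; Player 2 would get 1.
Among 7, 3, 0, 1, the best is 7 at W. Subgame-perfect outcome: (A, W) with payoffs (7, 7).
Under simultaneous play:
Player I's best replies: W→A; X→B; Y→D; Z→C.
Player 2's best replies: A→X; B→X; C→X; D→X.
The unique mutual best reply is (B, X), giving (5, 3).
Sequential outcome (A, W) differs from the Nash profile (B, X).

no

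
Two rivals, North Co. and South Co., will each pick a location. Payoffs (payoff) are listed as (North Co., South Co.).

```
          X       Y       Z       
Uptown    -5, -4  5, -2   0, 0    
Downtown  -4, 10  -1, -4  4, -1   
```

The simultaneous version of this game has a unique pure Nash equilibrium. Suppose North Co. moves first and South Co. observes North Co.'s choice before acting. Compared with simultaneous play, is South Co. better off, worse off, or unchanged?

Solve by backward induction (North Co. leads).
- Uptown: BR = Z, leader payoff 0.
- Downtown: BR = X, leader payoff -4.
Among 0, -4, the best is 0 at Uptown. Subgame-perfect outcome: (Uptown, Z) with payoffs (0, 0).
Under simultaneous play:
North Co.'s best replies: X→Downtown; Y→Uptown; Z→Downtown.
South Co.'s best replies: Uptown→Z; Downtown→X.
Only (Downtown, X) has each player best-responding; Nash payoffs (-4, 10).
South Co. earns 0 sequentially versus 10 at the Nash outcome: worse off.

worse off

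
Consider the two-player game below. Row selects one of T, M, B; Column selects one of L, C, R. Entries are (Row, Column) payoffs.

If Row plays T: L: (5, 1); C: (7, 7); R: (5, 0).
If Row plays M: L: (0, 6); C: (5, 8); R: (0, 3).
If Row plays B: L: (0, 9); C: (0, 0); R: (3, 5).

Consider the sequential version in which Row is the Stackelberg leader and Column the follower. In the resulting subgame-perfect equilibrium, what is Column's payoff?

Work backward from Column's decision.
- T: Column compares 1, 7, 0 and picks C; Row would get 7.
- M: Column compares 6, 8, 3 and picks C; Row would get 5.
- B: Column compares 9, 0, 5 and picks L; Row would get 0.
Among 7, 5, 0, the best is 7 at T. Subgame-perfect outcome: (T, C) with payoffs (7, 7).

7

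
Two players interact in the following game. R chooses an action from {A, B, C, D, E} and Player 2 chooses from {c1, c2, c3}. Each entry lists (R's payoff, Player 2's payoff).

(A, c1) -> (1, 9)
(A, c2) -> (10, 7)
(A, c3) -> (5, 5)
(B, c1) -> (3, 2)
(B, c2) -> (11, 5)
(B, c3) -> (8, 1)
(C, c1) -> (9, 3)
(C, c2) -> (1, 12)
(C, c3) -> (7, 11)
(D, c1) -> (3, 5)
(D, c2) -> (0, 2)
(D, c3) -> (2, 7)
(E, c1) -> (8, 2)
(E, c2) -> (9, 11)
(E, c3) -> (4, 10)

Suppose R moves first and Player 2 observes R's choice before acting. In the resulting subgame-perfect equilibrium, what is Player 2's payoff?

5

Player 2 best-responds to each possible R move:
- A: BR = c1, leader payoff 1.
- B: BR = c2, leader payoff 11.
- C: BR = c2, leader payoff 1.
- D: BR = c3, leader payoff 2.
- E: BR = c2, leader payoff 9.
Maximizing over 1, 11, 1, 2, 9, R chooses B. Subgame-perfect outcome: (B, c2) with payoffs (11, 5).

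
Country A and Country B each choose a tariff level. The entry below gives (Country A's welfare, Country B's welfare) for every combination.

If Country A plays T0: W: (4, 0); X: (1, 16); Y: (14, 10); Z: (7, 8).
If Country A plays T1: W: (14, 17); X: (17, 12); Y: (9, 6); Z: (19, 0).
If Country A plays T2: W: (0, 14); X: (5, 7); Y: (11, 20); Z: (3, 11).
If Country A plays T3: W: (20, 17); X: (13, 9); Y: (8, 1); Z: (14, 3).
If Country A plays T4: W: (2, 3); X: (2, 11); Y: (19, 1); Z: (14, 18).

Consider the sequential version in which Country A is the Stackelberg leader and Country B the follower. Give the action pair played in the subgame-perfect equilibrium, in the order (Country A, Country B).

(T3, W)

Country B best-responds to each possible Country A move:
- T0: Country B compares 0, 16, 10, 8 and picks X; Country A would get 1.
- T1: Country B compares 17, 12, 6, 0 and picks W; Country A would get 14.
- T2: Country B compares 14, 7, 20, 11 and picks Y; Country A would get 11.
- T3: Country B compares 17, 9, 1, 3 and picks W; Country A would get 20.
- T4: Country B compares 3, 11, 1, 18 and picks Z; Country A would get 14.
Country A's induced payoffs are 1, 14, 11, 20, 14, so Country A commits to T3. Subgame-perfect outcome: (T3, W) with payoffs (20, 17).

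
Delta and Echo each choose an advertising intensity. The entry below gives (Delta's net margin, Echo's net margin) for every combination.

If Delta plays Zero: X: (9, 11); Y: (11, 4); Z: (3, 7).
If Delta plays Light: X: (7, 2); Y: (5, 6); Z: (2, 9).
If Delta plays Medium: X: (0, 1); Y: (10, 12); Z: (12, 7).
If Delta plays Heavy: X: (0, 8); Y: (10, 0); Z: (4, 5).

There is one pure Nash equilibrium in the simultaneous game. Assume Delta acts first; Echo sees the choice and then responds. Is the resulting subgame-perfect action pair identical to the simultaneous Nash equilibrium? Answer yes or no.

Backward induction with Delta moving first.
- Zero: Echo compares 11, 4, 7 and picks X; Delta would get 9.
- Light: Echo compares 2, 6, 9 and picks Z; Delta would get 2.
- Medium: Echo compares 1, 12, 7 and picks Y; Delta would get 10.
- Heavy: Echo compares 8, 0, 5 and picks X; Delta would get 0.
Maximizing over 9, 2, 10, 0, Delta chooses Medium. Subgame-perfect outcome: (Medium, Y) with payoffs (10, 12).
For the simultaneous game, intersect best replies.
Delta's best replies: X→Zero; Y→Zero; Z→Medium.
Echo's best replies: Zero→X; Light→Z; Medium→Y; Heavy→X.
The unique mutual best reply is (Zero, X), giving (9, 11).
Sequential outcome (Medium, Y) differs from the Nash profile (Zero, X).

no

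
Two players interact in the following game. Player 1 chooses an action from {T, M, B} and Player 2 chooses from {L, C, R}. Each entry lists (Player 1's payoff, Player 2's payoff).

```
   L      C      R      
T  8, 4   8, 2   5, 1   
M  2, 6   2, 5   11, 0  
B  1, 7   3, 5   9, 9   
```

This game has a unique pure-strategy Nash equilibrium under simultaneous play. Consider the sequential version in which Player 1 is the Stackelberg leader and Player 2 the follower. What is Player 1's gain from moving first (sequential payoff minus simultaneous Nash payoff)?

Solve by backward induction (Player 1 leads).
- T → Player 2 plays L (best of 4, 2, 1); Player 1 gets 8.
- M → Player 2 plays L (best of 6, 5, 0); Player 1 gets 2.
- B → Player 2 plays R (best of 7, 5, 9); Player 1 gets 9.
Maximizing over 8, 2, 9, Player 1 chooses B. Subgame-perfect outcome: (B, R) with payoffs (9, 9).
Now find the simultaneous Nash equilibrium.
Player 1's best replies: L→T; C→T; R→M.
Player 2's best replies: T→L; M→L; B→R.
Only (T, L) has each player best-responding; Nash payoffs (8, 4).
Player 1's commitment gain: 9 − 8 = 1.

1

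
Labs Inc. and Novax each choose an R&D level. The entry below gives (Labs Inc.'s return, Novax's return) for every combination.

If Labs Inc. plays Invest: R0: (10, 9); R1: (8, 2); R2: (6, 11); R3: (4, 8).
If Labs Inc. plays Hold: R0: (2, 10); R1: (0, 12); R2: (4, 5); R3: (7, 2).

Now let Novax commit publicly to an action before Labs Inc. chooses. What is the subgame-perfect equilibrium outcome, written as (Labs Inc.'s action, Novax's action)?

Work backward from Labs Inc.'s decision.
- R0: Labs Inc. compares 10, 2 and picks Invest; Novax would get 9.
- R1: Labs Inc. compares 8, 0 and picks Invest; Novax would get 2.
- R2: Labs Inc. compares 6, 4 and picks Invest; Novax would get 11.
- R3: Labs Inc. compares 4, 7 and picks Hold; Novax would get 2.
Among 9, 2, 11, 2, the best is 11 at R2. Subgame-perfect outcome: (Invest, R2) with payoffs (6, 11).

(Invest, R2)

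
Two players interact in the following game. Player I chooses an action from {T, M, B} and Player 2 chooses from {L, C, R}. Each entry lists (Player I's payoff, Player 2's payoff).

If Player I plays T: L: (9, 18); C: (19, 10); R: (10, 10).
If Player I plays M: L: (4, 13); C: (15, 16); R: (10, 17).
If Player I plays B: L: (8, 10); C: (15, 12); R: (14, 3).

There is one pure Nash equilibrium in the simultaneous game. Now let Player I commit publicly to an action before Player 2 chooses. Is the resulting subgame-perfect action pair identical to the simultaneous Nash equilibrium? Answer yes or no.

Player 2 best-responds to each possible Player I move:
- T: BR = L, leader payoff 9.
- M: BR = R, leader payoff 10.
- B: BR = C, leader payoff 15.
Among 9, 10, 15, the best is 15 at B. Subgame-perfect outcome: (B, C) with payoffs (15, 12).
For the simultaneous game, intersect best replies.
Player I's best replies: L→T; C→T; R→B.
Player 2's best replies: T→L; M→R; B→C.
Only (T, L) has each player best-responding; Nash payoffs (9, 18).
Sequential outcome (B, C) differs from the Nash profile (T, L).

no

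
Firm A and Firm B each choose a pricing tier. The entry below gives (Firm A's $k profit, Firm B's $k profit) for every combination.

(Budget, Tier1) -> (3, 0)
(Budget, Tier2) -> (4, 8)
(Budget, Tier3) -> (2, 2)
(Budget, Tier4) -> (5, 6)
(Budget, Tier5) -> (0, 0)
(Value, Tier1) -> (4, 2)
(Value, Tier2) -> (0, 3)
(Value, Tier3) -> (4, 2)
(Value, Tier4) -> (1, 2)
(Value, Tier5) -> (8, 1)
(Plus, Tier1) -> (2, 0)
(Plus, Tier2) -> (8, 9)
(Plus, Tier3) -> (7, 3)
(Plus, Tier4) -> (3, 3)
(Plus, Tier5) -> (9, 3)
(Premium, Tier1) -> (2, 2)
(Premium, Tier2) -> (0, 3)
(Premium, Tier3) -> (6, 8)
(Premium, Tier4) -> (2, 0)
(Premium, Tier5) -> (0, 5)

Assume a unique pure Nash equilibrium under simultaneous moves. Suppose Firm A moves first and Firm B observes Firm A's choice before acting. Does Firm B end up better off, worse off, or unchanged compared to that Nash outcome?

unchanged

Backward induction with Firm A moving first.
- Budget → Firm B plays Tier2 (best of 0, 8, 2, 6, 0); Firm A gets 4.
- Value → Firm B plays Tier2 (best of 2, 3, 2, 2, 1); Firm A gets 0.
- Plus → Firm B plays Tier2 (best of 0, 9, 3, 3, 3); Firm A gets 8.
- Premium → Firm B plays Tier3 (best of 2, 3, 8, 0, 5); Firm A gets 6.
Firm A's induced payoffs are 4, 0, 8, 6, so Firm A commits to Plus. Subgame-perfect outcome: (Plus, Tier2) with payoffs (8, 9).
Under simultaneous play:
Firm A's best replies: Tier1→Value; Tier2→Plus; Tier3→Plus; Tier4→Budget; Tier5→Plus.
Firm B's best replies: Budget→Tier2; Value→Tier2; Plus→Tier2; Premium→Tier3.
Only (Plus, Tier2) has each player best-responding; Nash payoffs (8, 9).
Firm B earns 9 sequentially versus 9 at the Nash outcome: unchanged.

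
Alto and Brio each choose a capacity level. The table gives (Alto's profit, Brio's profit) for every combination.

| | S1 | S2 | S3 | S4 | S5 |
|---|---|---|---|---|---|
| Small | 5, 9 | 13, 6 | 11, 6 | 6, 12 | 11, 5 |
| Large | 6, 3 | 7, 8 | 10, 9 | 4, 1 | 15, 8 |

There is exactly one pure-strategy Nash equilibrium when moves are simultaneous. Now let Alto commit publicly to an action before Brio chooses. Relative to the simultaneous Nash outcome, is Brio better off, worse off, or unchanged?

worse off

Backward induction with Alto moving first.
- Small: Brio compares 9, 6, 6, 12, 5 and picks S4; Alto would get 6.
- Large: Brio compares 3, 8, 9, 1, 8 and picks S3; Alto would get 10.
Alto's induced payoffs are 6, 10, so Alto commits to Large. Subgame-perfect outcome: (Large, S3) with payoffs (10, 9).
For the simultaneous game, intersect best replies.
Alto's best replies: S1→Large; S2→Small; S3→Small; S4→Small; S5→Large.
Brio's best replies: Small→S4; Large→S3.
The unique mutual best reply is (Small, S4), giving (6, 12).
Brio earns 9 sequentially versus 12 at the Nash outcome: worse off.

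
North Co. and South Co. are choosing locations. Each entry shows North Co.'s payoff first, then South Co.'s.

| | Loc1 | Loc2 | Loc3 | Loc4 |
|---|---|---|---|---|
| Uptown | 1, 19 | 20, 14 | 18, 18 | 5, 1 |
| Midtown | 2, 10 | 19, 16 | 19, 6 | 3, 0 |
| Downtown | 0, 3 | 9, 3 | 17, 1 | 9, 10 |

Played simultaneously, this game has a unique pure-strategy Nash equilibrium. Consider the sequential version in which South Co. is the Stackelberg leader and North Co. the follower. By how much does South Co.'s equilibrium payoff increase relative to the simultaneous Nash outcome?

Backward induction with South Co. moving first.
- Loc1: BR = Midtown, leader payoff 10.
- Loc2: BR = Uptown, leader payoff 14.
- Loc3: BR = Midtown, leader payoff 6.
- Loc4: BR = Downtown, leader payoff 10.
Maximizing over 10, 14, 6, 10, South Co. chooses Loc2. Subgame-perfect outcome: (Uptown, Loc2) with payoffs (20, 14).
Under simultaneous play:
North Co.'s best replies: Loc1→Midtown; Loc2→Uptown; Loc3→Midtown; Loc4→Downtown.
South Co.'s best replies: Uptown→Loc1; Midtown→Loc2; Downtown→Loc4.
Only (Downtown, Loc4) has each player best-responding; Nash payoffs (9, 10).
South Co.'s commitment gain: 14 − 10 = 4.

4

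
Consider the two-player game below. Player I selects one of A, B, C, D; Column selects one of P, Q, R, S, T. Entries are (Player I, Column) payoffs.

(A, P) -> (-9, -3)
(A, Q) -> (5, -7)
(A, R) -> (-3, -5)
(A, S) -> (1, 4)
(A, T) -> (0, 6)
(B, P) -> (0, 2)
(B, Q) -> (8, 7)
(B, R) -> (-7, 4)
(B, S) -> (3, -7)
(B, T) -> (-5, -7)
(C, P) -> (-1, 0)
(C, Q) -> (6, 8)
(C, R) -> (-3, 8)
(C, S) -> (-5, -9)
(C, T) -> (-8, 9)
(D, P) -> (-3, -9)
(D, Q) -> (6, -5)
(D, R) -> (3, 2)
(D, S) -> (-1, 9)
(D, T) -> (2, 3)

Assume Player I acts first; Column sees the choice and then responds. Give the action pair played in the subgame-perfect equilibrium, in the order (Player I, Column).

Solve by backward induction (Player I leads).
- A: Column compares -3, -7, -5, 4, 6 and picks T; Player I would get 0.
- B: Column compares 2, 7, 4, -7, -7 and picks Q; Player I would get 8.
- C: Column compares 0, 8, 8, -9, 9 and picks T; Player I would get -8.
- D: Column compares -9, -5, 2, 9, 3 and picks S; Player I would get -1.
Among 0, 8, -8, -1, the best is 8 at B. Subgame-perfect outcome: (B, Q) with payoffs (8, 7).

(B, Q)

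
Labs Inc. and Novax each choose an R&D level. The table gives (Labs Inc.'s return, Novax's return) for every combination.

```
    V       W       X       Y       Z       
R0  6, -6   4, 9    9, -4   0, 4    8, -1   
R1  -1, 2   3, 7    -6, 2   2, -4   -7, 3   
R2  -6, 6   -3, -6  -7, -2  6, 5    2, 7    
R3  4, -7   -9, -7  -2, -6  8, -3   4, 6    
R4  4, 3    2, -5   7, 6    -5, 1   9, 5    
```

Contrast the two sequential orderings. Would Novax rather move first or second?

first

If Labs Inc. leads: Novax's best replies are R0→W, R1→W, R2→Z, R3→Z, R4→X; Labs Inc.'s induced payoffs 4, 3, 2, 4, 7; outcome (R4, X), payoffs (7, 6).
If Novax leads: Labs Inc.'s best replies are V→R0, W→R0, X→R0, Y→R3, Z→R4; Novax's induced payoffs -6, 9, -4, -3, 5; outcome (R0, W), payoffs (4, 9).
Novax gets 9 moving first and 6 moving second, so Novax prefers to move first.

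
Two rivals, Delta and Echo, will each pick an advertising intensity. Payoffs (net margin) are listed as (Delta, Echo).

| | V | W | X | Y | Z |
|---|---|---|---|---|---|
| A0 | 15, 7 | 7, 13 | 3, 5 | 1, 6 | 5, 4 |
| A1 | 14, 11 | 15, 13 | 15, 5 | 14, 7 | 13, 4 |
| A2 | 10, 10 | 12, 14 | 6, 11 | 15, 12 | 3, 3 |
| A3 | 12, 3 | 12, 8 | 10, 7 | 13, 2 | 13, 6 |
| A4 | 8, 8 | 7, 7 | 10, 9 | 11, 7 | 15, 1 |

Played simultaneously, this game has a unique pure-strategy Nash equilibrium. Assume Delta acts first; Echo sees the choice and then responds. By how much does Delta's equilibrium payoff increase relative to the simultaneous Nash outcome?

Echo best-responds to each possible Delta move:
- A0: Echo compares 7, 13, 5, 6, 4 and picks W; Delta would get 7.
- A1: Echo compares 11, 13, 5, 7, 4 and picks W; Delta would get 15.
- A2: Echo compares 10, 14, 11, 12, 3 and picks W; Delta would get 12.
- A3: Echo compares 3, 8, 7, 2, 6 and picks W; Delta would get 12.
- A4: Echo compares 8, 7, 9, 7, 1 and picks X; Delta would get 10.
Among 7, 15, 12, 12, 10, the best is 15 at A1. Subgame-perfect outcome: (A1, W) with payoffs (15, 13).
Under simultaneous play:
Delta's best replies: V→A0; W→A1; X→A1; Y→A2; Z→A4.
Echo's best replies: A0→W; A1→W; A2→W; A3→W; A4→X.
The unique mutual best reply is (A1, W), giving (15, 13).
Delta's commitment gain: 15 − 15 = 0.

0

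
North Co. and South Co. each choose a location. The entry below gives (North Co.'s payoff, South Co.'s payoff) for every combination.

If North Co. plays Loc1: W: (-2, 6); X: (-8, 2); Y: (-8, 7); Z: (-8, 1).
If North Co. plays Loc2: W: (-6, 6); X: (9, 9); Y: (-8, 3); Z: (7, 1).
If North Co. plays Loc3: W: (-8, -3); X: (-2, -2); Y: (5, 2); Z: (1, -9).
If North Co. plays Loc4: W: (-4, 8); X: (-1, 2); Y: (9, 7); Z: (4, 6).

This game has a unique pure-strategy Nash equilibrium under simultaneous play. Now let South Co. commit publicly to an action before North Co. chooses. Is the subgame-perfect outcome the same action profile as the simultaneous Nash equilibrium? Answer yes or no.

yes

Work backward from North Co.'s decision.
- W → North Co. plays Loc1 (best of -2, -6, -8, -4); South Co. gets 6.
- X → North Co. plays Loc2 (best of -8, 9, -2, -1); South Co. gets 9.
- Y → North Co. plays Loc4 (best of -8, -8, 5, 9); South Co. gets 7.
- Z → North Co. plays Loc2 (best of -8, 7, 1, 4); South Co. gets 1.
Maximizing over 6, 9, 7, 1, South Co. chooses X. Subgame-perfect outcome: (Loc2, X) with payoffs (9, 9).
For the simultaneous game, intersect best replies.
North Co.'s best replies: W→Loc1; X→Loc2; Y→Loc4; Z→Loc2.
South Co.'s best replies: Loc1→Y; Loc2→X; Loc3→Y; Loc4→W.
The unique mutual best reply is (Loc2, X), giving (9, 9).
Sequential outcome (Loc2, X) coincides with the Nash profile (Loc2, X).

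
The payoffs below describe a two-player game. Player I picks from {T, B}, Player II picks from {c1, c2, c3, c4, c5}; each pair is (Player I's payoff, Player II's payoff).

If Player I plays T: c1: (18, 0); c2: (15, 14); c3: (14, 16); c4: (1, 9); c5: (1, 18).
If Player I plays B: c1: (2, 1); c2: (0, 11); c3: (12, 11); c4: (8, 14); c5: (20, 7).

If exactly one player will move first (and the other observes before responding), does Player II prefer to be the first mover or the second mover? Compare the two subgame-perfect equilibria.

first

If Player I leads: Player II's best replies are T→c5, B→c4; Player I's induced payoffs 1, 8; outcome (B, c4), payoffs (8, 14).
If Player II leads: Player I's best replies are c1→T, c2→T, c3→T, c4→B, c5→B; Player II's induced payoffs 0, 14, 16, 14, 7; outcome (T, c3), payoffs (14, 16).
Player II gets 16 moving first and 14 moving second, so Player II prefers to move first.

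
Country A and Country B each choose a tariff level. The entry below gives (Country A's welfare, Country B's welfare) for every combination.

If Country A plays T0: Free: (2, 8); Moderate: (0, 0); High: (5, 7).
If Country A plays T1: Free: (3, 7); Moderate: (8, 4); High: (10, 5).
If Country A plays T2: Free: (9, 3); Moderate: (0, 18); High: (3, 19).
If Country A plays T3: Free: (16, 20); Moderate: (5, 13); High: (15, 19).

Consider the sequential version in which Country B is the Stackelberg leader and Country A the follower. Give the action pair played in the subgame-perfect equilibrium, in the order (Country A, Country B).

Country A best-responds to each possible Country B move:
- Free → Country A plays T3 (best of 2, 3, 9, 16); Country B gets 20.
- Moderate → Country A plays T1 (best of 0, 8, 0, 5); Country B gets 4.
- High → Country A plays T3 (best of 5, 10, 3, 15); Country B gets 19.
Maximizing over 20, 4, 19, Country B chooses Free. Subgame-perfect outcome: (T3, Free) with payoffs (16, 20).

(T3, Free)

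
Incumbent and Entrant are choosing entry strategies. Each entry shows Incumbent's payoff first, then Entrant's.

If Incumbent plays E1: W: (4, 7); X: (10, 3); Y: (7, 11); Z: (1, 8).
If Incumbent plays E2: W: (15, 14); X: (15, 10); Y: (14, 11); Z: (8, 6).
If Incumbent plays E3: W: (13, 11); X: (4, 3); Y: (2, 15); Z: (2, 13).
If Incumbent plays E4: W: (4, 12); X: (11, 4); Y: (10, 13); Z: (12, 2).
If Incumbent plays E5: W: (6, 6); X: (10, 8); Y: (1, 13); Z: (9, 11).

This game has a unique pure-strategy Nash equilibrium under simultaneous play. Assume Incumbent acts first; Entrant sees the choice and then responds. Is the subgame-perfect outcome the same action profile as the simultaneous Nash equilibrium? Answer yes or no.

yes

Work backward from Entrant's decision.
- E1 → Entrant plays Y (best of 7, 3, 11, 8); Incumbent gets 7.
- E2 → Entrant plays W (best of 14, 10, 11, 6); Incumbent gets 15.
- E3 → Entrant plays Y (best of 11, 3, 15, 13); Incumbent gets 2.
- E4 → Entrant plays Y (best of 12, 4, 13, 2); Incumbent gets 10.
- E5 → Entrant plays Y (best of 6, 8, 13, 11); Incumbent gets 1.
Among 7, 15, 2, 10, 1, the best is 15 at E2. Subgame-perfect outcome: (E2, W) with payoffs (15, 14).
Now find the simultaneous Nash equilibrium.
Incumbent's best replies: W→E2; X→E2; Y→E2; Z→E4.
Entrant's best replies: E1→Y; E2→W; E3→Y; E4→Y; E5→Y.
The unique mutual best reply is (E2, W), giving (15, 14).
Sequential outcome (E2, W) coincides with the Nash profile (E2, W).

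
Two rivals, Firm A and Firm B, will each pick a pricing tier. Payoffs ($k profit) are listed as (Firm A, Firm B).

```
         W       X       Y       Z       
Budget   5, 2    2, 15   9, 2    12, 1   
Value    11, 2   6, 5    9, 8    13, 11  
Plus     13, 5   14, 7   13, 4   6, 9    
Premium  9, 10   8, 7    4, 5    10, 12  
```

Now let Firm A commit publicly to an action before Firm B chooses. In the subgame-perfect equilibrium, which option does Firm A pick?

Value

Backward induction with Firm A moving first.
- Budget → Firm B plays X (best of 2, 15, 2, 1); Firm A gets 2.
- Value → Firm B plays Z (best of 2, 5, 8, 11); Firm A gets 13.
- Plus → Firm B plays Z (best of 5, 7, 4, 9); Firm A gets 6.
- Premium → Firm B plays Z (best of 10, 7, 5, 12); Firm A gets 10.
Among 2, 13, 6, 10, the best is 13 at Value. Subgame-perfect outcome: (Value, Z) with payoffs (13, 11).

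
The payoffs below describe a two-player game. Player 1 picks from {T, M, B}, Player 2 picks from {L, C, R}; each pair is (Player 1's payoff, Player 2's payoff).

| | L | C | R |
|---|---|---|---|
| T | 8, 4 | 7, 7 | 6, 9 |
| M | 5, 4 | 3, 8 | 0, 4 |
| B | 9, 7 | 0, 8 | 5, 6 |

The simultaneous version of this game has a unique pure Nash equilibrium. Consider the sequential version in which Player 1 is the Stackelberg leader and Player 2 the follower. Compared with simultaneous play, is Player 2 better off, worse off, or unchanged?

Backward induction with Player 1 moving first.
- T: Player 2 compares 4, 7, 9 and picks R; Player 1 would get 6.
- M: Player 2 compares 4, 8, 4 and picks C; Player 1 would get 3.
- B: Player 2 compares 7, 8, 6 and picks C; Player 1 would get 0.
Player 1's induced payoffs are 6, 3, 0, so Player 1 commits to T. Subgame-perfect outcome: (T, R) with payoffs (6, 9).
Under simultaneous play:
Player 1's best replies: L→B; C→T; R→T.
Player 2's best replies: T→R; M→C; B→C.
The unique mutual best reply is (T, R), giving (6, 9).
Player 2 earns 9 sequentially versus 9 at the Nash outcome: unchanged.

unchanged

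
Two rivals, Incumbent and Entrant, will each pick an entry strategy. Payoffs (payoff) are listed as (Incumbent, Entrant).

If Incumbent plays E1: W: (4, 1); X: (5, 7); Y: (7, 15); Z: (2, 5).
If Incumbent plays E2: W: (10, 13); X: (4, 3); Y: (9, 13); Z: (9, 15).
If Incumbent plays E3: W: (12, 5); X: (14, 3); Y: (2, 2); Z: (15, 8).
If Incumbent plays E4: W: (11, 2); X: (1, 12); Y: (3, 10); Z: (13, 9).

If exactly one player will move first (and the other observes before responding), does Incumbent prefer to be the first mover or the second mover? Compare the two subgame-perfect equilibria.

If Incumbent leads: Entrant's best replies are E1→Y, E2→Z, E3→Z, E4→X; Incumbent's induced payoffs 7, 9, 15, 1; outcome (E3, Z), payoffs (15, 8).
If Entrant leads: Incumbent's best replies are W→E3, X→E3, Y→E2, Z→E3; Entrant's induced payoffs 5, 3, 13, 8; outcome (E2, Y), payoffs (9, 13).
Incumbent gets 15 moving first and 9 moving second, so Incumbent prefers to move first.

first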